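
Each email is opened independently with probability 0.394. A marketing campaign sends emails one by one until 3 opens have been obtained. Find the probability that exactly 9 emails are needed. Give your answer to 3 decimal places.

0.085

Y = trial on which the third success occurs; negative binomial, r=3, p=0.394.
P(Y=9) = C(8,2) · p^3 · (1−p)^6
= 28 · 0.061163 · 0.049526 = 0.08482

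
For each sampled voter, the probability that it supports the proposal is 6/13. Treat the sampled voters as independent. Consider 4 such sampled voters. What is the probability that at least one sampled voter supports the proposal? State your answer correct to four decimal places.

P(at least one) = 1 − P(none) = 1 − (1 − 0.461538)^4
= 1 − 0.084066 = 0.915934

0.9159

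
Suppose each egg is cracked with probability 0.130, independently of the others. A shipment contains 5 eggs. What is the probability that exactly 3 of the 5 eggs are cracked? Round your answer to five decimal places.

X ~ Binomial(n=5, p=0.13).
P(X=3) = C(5,3) · p^3 · (1−p)^2
= 10 · 0.002197 · 0.7569 = 0.0166291

0.01663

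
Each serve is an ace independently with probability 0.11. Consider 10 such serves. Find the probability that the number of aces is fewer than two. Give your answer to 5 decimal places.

X ~ Binomial(10, 0.11); P(X ≤ 1) = Σ C(10,k) p^k (1−p)^(10−k) over k:
  k=0: C(10,0)·0.11^0·0.89^10 = 0.3118172
  k=1: C(10,1)·0.11^1·0.89^9 = 0.3853920
Total = 0.6972092

0.69721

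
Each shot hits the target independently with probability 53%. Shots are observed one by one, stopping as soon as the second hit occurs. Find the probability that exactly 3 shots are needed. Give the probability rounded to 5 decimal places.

0.26405

Y = trial on which the second success occurs; negative binomial, r=2, p=0.53.
P(Y=3) = C(2,1) · p^2 · (1−p)^1
= 2 · 0.2809 · 0.47 = 0.2640460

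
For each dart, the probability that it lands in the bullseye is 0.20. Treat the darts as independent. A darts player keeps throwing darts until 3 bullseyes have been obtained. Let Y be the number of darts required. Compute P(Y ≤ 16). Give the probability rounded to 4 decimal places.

0.6482

Finishing within 16 darts ⇔ at least 3 successes in the first 16. With X ~ Binomial(16, 0.20), P(Y ≤ 16) = 1 − P(X ≤ 2).
  k=0: C(16,0)·0.20^0·0.80^16 = 0.028147
  k=1: C(16,1)·0.20^1·0.80^15 = 0.112590
  k=2: C(16,2)·0.20^2·0.80^14 = 0.211106
1 − 0.351844 = 0.648156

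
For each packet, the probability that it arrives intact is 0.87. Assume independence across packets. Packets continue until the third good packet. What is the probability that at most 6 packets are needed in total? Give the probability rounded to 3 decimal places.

Finishing within 6 packets ⇔ at least 3 successes in the first 6. With X ~ Binomial(6, 0.87), P(Y ≤ 6) = 1 − P(X ≤ 2).
  k=0: C(6,0)·0.87^0·0.13^6 = 0.00000
  k=1: C(6,1)·0.87^1·0.13^5 = 0.00019
  k=2: C(6,2)·0.87^2·0.13^4 = 0.00324
1 − 0.00344 = 0.99656

0.997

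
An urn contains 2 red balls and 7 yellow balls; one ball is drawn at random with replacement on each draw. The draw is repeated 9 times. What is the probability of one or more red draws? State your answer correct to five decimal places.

0.89584

P(at least one) = 1 − P(none) = 1 − (1 − 0.222222)^9
= 1 − 0.1041597 = 0.8958403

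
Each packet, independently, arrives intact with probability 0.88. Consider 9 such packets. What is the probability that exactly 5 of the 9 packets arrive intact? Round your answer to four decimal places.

0.0138

X ~ Binomial(n=9, p=0.88).
P(X=5) = C(9,5) · p^5 · (1−p)^4
= 126 · 0.52773 · 0.00020736 = 0.013788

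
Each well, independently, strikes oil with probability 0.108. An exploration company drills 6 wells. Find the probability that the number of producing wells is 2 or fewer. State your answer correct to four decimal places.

0.9804

X ~ Binomial(6, 0.108); P(X ≤ 2) = Σ C(6,k) p^k (1−p)^(6−k) over k:
  k=0: C(6,0)·0.108^0·0.892^6 = 0.503720
  k=1: C(6,1)·0.108^1·0.892^5 = 0.365931
  k=2: C(6,2)·0.108^2·0.892^4 = 0.110764
Total = 0.980415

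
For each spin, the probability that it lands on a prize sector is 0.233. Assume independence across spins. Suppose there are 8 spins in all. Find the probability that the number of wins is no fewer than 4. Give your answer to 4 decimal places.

0.0916

X ~ Binomial(8, 0.233); P(X ≥ 4) = Σ C(8,k) p^k (1−p)^(8−k) over k:
  k=4: C(8,4)·0.233^4·0.767^4 = 0.071401
  k=5: C(8,5)·0.233^5·0.767^3 = 0.017352
  k=6: C(8,6)·0.233^6·0.767^2 = 0.002636
  k=7: C(8,7)·0.233^7·0.767^1 = 0.000229
  k=8: C(8,8)·0.233^8·0.767^0 = 0.000009
Total = 0.091626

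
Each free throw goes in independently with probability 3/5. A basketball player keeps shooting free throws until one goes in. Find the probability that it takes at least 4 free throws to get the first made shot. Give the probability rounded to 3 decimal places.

0.064

Y = number of free throws to the first success; geometric, p = 0.60.
P(Y > 3) = P(first 3 all fail) = (1−p)^3 = 0.06400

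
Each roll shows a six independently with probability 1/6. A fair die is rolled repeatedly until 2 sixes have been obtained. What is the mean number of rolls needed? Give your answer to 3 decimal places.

12.000

Y = total rolls until the second success; negative binomial with r=2, p=0.166667.
E[Y] = r / p = 2 / 0.166667 = 12.00000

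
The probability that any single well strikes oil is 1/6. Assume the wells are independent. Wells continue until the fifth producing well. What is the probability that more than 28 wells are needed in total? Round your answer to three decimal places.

0.489

Needing more than 28 wells ⇔ fewer than 5 successes in the first 28. With X ~ Binomial(28, 0.166667), P(Y > 28) = P(X ≤ 4).
  k=0: C(28,0)·0.166667^0·0.833333^28 = 0.00607
  k=1: C(28,1)·0.166667^1·0.833333^27 = 0.03397
  k=2: C(28,2)·0.166667^2·0.833333^26 = 0.09172
  k=3: C(28,3)·0.166667^3·0.833333^25 = 0.15899
  k=4: C(28,4)·0.166667^4·0.833333^24 = 0.19873
P(X ≤ 4) = 0.48948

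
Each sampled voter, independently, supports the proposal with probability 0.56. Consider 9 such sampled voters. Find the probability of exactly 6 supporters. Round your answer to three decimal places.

X ~ Binomial(n=9, p=0.56).
P(X=6) = C(9,6) · p^6 · (1−p)^3
= 84 · 0.030841 · 0.085184 = 0.22068

0.221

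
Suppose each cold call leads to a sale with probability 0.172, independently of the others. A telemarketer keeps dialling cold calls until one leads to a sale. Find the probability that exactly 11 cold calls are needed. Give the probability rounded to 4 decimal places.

0.0261

Geometric (trials to first success), p = 0.172.
P(Y = 11) = (1−p)^10 · p = 0.15146 · 0.172 = 0.026051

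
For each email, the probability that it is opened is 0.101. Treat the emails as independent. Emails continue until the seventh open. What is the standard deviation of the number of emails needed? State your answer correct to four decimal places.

24.8375

Y = total emails until the seventh success; negative binomial with r=7, p=0.101.
SD(Y) = √[r(1−p)/p²] = √(616.900304) = 24.837478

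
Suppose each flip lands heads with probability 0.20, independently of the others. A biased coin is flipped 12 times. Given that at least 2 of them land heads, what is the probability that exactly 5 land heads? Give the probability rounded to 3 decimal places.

X ~ Binomial(12, 0.20). Want P(X=5 | X≥2) = P(X=5) / P(X≥2).
P(X=5) = C(12,5)·0.20^5·0.80^7 = 0.05315
P(X≥2) = 1 − 0.06872 − 0.20616 = 0.72512
Ratio = 0.05315 / 0.72512 = 0.07330

0.073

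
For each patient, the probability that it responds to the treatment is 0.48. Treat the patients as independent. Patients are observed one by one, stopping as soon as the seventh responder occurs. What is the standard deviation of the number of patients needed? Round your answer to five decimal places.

Y = total patients until the seventh success; negative binomial with r=7, p=0.48.
SD(Y) = √[r(1−p)/p²] = √(15.7986111) = 3.9747467

3.97475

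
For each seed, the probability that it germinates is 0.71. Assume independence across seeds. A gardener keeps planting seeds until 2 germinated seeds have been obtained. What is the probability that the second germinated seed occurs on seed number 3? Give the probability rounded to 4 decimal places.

Y = trial on which the second success occurs; negative binomial, r=2, p=0.71.
P(Y=3) = C(2,1) · p^2 · (1−p)^1
= 2 · 0.5041 · 0.29 = 0.292378

0.2924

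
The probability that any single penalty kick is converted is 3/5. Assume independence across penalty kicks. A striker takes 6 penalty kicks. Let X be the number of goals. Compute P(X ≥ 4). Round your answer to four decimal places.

0.5443

X ~ Binomial(6, 0.60); P(X ≥ 4) = Σ C(6,k) p^k (1−p)^(6−k) over k:
  k=4: C(6,4)·0.60^4·0.40^2 = 0.311040
  k=5: C(6,5)·0.60^5·0.40^1 = 0.186624
  k=6: C(6,6)·0.60^6·0.40^0 = 0.046656
Total = 0.544320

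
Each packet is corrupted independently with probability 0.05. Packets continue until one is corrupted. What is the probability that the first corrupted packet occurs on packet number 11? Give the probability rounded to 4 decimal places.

0.0299

Geometric (trials to first success), p = 0.05.
P(Y = 11) = (1−p)^10 · p = 0.59874 · 0.05 = 0.029937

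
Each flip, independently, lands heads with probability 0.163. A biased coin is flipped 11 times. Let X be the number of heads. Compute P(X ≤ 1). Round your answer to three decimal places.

X ~ Binomial(11, 0.163); P(X ≤ 1) = Σ C(11,k) p^k (1−p)^(11−k) over k:
  k=0: C(11,0)·0.163^0·0.837^11 = 0.14125
  k=1: C(11,1)·0.163^1·0.837^10 = 0.30258
Total = 0.44382

0.444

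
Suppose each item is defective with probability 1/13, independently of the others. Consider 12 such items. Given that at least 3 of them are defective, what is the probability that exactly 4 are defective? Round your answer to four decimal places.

0.1543

X ~ Binomial(12, 0.076923). Want P(X=4 | X≥3) = P(X=4) / P(X≥3).
P(X=4) = C(12,4)·0.076923^4·0.923077^8 = 0.009136
P(X≥3) = 1 − 0.382697 − 0.382697 − 0.175403 = 0.059204
Ratio = 0.009136 / 0.059204 = 0.154307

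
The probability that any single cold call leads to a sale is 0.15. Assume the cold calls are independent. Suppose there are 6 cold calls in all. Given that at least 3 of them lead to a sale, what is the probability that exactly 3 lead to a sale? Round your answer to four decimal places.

0.8757

X ~ Binomial(6, 0.15). Want P(X=3 | X≥3) = P(X=3) / P(X≥3).
P(X=3) = C(6,3)·0.15^3·0.85^3 = 0.041453
P(X≥3) = 1 − 0.377150 − 0.399335 − 0.176177 = 0.047339
Ratio = 0.041453 / 0.047339 = 0.875680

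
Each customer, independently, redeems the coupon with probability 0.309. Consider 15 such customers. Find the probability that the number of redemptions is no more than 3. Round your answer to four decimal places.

X ~ Binomial(15, 0.309); P(X ≤ 3) = Σ C(15,k) p^k (1−p)^(15−k) over k:
  k=0: C(15,0)·0.309^0·0.691^15 = 0.003910
  k=1: C(15,1)·0.309^1·0.691^14 = 0.026227
  k=2: C(15,2)·0.309^2·0.691^13 = 0.082096
  k=3: C(15,3)·0.309^3·0.691^12 = 0.159083
Total = 0.271315

0.2713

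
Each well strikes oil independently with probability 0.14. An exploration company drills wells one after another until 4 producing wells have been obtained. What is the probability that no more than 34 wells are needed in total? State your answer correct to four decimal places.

0.7201

Finishing within 34 wells ⇔ at least 4 successes in the first 34. With X ~ Binomial(34, 0.14), P(Y ≤ 34) = 1 − P(X ≤ 3).
  k=0: C(34,0)·0.14^0·0.86^34 = 0.005929
  k=1: C(34,1)·0.14^1·0.86^33 = 0.032814
  k=2: C(34,2)·0.14^2·0.86^32 = 0.088139
  k=3: C(34,3)·0.14^3·0.86^31 = 0.153048
1 − 0.279930 = 0.720070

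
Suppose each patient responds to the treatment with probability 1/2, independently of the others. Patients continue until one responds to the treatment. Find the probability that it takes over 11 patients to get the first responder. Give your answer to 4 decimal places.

0.0005

Y = number of patients to the first success; geometric, p = 0.50.
P(Y > 11) = P(first 11 all fail) = (1−p)^11 = 0.000488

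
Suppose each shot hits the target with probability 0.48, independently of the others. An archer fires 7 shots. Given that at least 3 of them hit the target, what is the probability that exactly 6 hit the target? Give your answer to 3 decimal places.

0.060

X ~ Binomial(7, 0.48). Want P(X=6 | X≥3) = P(X=6) / P(X≥3).
P(X=6) = C(7,6)·0.48^6·0.52^1 = 0.04452
P(X≥3) = 1 − 0.01028 − 0.06643 − 0.18396 = 0.73933
Ratio = 0.04452 / 0.73933 = 0.06022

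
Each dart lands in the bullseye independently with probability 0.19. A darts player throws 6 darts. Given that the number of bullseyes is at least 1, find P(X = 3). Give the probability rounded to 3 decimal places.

X ~ Binomial(6, 0.19). Want P(X=3 | X≥1) = P(X=3) / P(X≥1).
P(X=3) = C(6,3)·0.19^3·0.81^3 = 0.07290
P(X≥1) = 1 − 0.28243 = 0.71757
Ratio = 0.07290 / 0.71757 = 0.10160

0.102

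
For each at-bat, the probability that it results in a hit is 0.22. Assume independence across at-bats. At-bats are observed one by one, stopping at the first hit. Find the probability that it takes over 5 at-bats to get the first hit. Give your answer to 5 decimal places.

0.28872

Y = number of at-bats to the first success; geometric, p = 0.22.
P(Y > 5) = P(first 5 all fail) = (1−p)^5 = 0.2887174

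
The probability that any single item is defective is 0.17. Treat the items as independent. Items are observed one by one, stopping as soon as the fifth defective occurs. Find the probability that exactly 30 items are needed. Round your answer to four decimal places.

Y = trial on which the fifth success occurs; negative binomial, r=5, p=0.17.
P(Y=30) = C(29,4) · p^5 · (1−p)^25
= 23751 · 0.00014199 · 0.0094831 = 0.031980

0.0320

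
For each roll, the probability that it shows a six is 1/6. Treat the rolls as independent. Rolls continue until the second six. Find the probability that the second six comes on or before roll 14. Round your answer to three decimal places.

Finishing within 14 rolls ⇔ at least 2 successes in the first 14. With X ~ Binomial(14, 0.166667), P(Y ≤ 14) = 1 − P(X ≤ 1).
  k=0: C(14,0)·0.166667^0·0.833333^14 = 0.07789
  k=1: C(14,1)·0.166667^1·0.833333^13 = 0.21808
1 − 0.29597 = 0.70403

0.704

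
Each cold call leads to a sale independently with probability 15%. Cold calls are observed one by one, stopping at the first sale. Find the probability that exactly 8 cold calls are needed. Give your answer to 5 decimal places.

Geometric (trials to first success), p = 0.15.
P(Y = 8) = (1−p)^7 · p = 0.32058 · 0.15 = 0.0480866

0.04809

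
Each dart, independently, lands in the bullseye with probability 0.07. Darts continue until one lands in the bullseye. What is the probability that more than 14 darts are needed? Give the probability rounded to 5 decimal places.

Y = number of darts to the first success; geometric, p = 0.07.
P(Y > 14) = P(first 14 all fail) = (1−p)^14 = 0.3620439

0.36204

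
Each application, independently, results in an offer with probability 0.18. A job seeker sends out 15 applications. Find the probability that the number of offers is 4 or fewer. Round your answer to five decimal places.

X ~ Binomial(15, 0.18); P(X ≤ 4) = Σ C(15,k) p^k (1−p)^(15−k) over k:
  k=0: C(15,0)·0.18^0·0.82^15 = 0.0509575
  k=1: C(15,1)·0.18^1·0.82^14 = 0.1677868
  k=2: C(15,2)·0.18^2·0.82^13 = 0.2578187
  k=3: C(15,3)·0.18^3·0.82^12 = 0.2452422
  k=4: C(15,4)·0.18^4·0.82^11 = 0.1615009
Total = 0.8833060

0.88331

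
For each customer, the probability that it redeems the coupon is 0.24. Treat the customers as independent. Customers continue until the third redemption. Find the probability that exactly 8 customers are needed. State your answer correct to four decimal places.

Y = trial on which the third success occurs; negative binomial, r=3, p=0.24.
P(Y=8) = C(7,2) · p^3 · (1−p)^5
= 21 · 0.013824 · 0.25355 = 0.073607

0.0736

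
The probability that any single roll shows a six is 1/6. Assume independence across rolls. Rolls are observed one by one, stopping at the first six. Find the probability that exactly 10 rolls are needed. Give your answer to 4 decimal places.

Geometric (trials to first success), p = 0.166667.
P(Y = 10) = (1−p)^9 · p = 0.19381 · 0.166667 = 0.032301

0.0323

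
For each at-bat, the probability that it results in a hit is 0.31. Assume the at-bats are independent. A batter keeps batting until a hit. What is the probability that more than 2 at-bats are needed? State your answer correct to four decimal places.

0.4761

Y = number of at-bats to the first success; geometric, p = 0.31.
P(Y > 2) = P(first 2 all fail) = (1−p)^2 = 0.476100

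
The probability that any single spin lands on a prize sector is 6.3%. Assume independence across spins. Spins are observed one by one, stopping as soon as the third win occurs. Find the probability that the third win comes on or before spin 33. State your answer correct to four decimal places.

0.3453

Finishing within 33 spins ⇔ at least 3 successes in the first 33. With X ~ Binomial(33, 0.063), P(Y ≤ 33) = 1 − P(X ≤ 2).
  k=0: C(33,0)·0.063^0·0.937^33 = 0.116790
  k=1: C(33,1)·0.063^1·0.937^32 = 0.259132
  k=2: C(33,2)·0.063^2·0.937^31 = 0.278768
1 − 0.654690 = 0.345310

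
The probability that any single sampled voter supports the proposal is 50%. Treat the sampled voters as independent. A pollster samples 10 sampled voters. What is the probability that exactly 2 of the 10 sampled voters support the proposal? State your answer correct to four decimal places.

X ~ Binomial(n=10, p=0.50).
P(X=2) = C(10,2) · p^2 · (1−p)^8
= 45 · 0.25 · 0.0039062 = 0.043945

0.0439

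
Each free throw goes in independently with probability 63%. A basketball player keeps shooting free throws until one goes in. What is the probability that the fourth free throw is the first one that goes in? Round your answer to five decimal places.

0.03191

Geometric (trials to first success), p = 0.63.
P(Y = 4) = (1−p)^3 · p = 0.050653 · 0.63 = 0.0319114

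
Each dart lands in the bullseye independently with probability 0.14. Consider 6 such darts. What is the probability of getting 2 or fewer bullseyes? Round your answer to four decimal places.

0.9605

X ~ Binomial(6, 0.14); P(X ≤ 2) = Σ C(6,k) p^k (1−p)^(6−k) over k:
  k=0: C(6,0)·0.14^0·0.86^6 = 0.404567
  k=1: C(6,1)·0.14^1·0.86^5 = 0.395159
  k=2: C(6,2)·0.14^2·0.86^4 = 0.160820
Total = 0.960546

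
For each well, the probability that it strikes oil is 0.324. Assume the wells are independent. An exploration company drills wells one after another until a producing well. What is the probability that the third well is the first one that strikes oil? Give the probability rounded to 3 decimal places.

0.148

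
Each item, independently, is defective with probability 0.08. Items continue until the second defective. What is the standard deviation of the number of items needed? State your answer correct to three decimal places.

16.956

Y = total items until the second success; negative binomial with r=2, p=0.08.
SD(Y) = √[r(1−p)/p²] = √(287.50000) = 16.95582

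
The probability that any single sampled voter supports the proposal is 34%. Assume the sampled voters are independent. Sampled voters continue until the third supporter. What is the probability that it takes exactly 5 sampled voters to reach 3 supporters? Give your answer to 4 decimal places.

0.1027

Y = trial on which the third success occurs; negative binomial, r=3, p=0.34.
P(Y=5) = C(4,2) · p^3 · (1−p)^2
= 6 · 0.039304 · 0.4356 = 0.102725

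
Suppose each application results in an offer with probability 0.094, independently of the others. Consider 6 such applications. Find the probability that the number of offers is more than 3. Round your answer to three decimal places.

X ~ Binomial(6, 0.094); P(X ≥ 4) = Σ C(6,k) p^k (1−p)^(6−k) over k:
  k=4: C(6,4)·0.094^4·0.906^2 = 0.00096
  k=5: C(6,5)·0.094^5·0.906^1 = 0.00004
  k=6: C(6,6)·0.094^6·0.906^0 = 0.00000
Total = 0.00100

0.001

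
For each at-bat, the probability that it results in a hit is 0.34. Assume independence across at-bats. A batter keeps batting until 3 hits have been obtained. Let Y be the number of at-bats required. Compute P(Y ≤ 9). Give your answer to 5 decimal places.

0.63904

Finishing within 9 at-bats ⇔ at least 3 successes in the first 9. With X ~ Binomial(9, 0.34), P(Y ≤ 9) = 1 − P(X ≤ 2).
  k=0: C(9,0)·0.34^0·0.66^9 = 0.0237627
  k=1: C(9,1)·0.34^1·0.66^8 = 0.1101724
  k=2: C(9,2)·0.34^2·0.66^7 = 0.2270220
1 − 0.3609571 = 0.6390429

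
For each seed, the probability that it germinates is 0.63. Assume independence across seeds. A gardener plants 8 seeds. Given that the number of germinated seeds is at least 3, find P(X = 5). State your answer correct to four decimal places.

X ~ Binomial(8, 0.63). Want P(X=5 | X≥3) = P(X=5) / P(X≥3).
P(X=5) = C(8,5)·0.63^5·0.37^3 = 0.281511
P(X≥3) = 1 − 0.000351 − 0.004785 − 0.028513 = 0.966351
Ratio = 0.281511 / 0.966351 = 0.291314

0.2913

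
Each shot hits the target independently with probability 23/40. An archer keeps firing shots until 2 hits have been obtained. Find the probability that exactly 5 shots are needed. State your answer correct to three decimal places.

Y = trial on which the second success occurs; negative binomial, r=2, p=0.575.
P(Y=5) = C(4,1) · p^2 · (1−p)^3
= 4 · 0.33063 · 0.076766 = 0.10152

0.102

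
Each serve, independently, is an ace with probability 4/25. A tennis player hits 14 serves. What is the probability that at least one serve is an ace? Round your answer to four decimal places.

P(at least one) = 1 − P(none) = 1 − (1 − 0.16)^14
= 1 − 0.087078 = 0.912922

0.9129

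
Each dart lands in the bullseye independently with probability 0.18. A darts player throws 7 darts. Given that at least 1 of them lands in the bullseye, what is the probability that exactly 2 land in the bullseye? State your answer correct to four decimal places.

X ~ Binomial(7, 0.18). Want P(X=2 | X≥1) = P(X=2) / P(X≥1).
P(X=2) = C(7,2)·0.18^2·0.82^5 = 0.252251
P(X≥1) = 1 − 0.249285 = 0.750715
Ratio = 0.252251 / 0.750715 = 0.336015

0.3360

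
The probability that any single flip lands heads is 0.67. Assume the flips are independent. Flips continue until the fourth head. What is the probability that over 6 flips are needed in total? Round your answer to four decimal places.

Needing more than 6 flips ⇔ fewer than 4 successes in the first 6. With X ~ Binomial(6, 0.67), P(Y > 6) = P(X ≤ 3).
  k=0: C(6,0)·0.67^0·0.33^6 = 0.001291
  k=1: C(6,1)·0.67^1·0.33^5 = 0.015732
  k=2: C(6,2)·0.67^2·0.33^4 = 0.079854
  k=3: C(6,3)·0.67^3·0.33^3 = 0.216170
P(X ≤ 3) = 0.313048

0.3130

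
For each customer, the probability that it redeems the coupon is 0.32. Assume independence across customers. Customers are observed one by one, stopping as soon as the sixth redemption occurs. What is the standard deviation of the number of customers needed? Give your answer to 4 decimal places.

Y = total customers until the sixth success; negative binomial with r=6, p=0.32.
SD(Y) = √[r(1−p)/p²] = √(39.843750) = 6.312191

6.3122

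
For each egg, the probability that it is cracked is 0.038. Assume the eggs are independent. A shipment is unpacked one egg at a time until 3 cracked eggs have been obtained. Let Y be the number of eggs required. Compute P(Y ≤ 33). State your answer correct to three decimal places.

0.129

Finishing within 33 eggs ⇔ at least 3 successes in the first 33. With X ~ Binomial(33, 0.038), P(Y ≤ 33) = 1 − P(X ≤ 2).
  k=0: C(33,0)·0.038^0·0.962^33 = 0.27847
  k=1: C(33,1)·0.038^1·0.962^32 = 0.36299
  k=2: C(33,2)·0.038^2·0.962^31 = 0.22942
1 − 0.87088 = 0.12912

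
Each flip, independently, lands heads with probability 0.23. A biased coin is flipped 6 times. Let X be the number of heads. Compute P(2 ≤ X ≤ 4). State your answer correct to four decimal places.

0.4149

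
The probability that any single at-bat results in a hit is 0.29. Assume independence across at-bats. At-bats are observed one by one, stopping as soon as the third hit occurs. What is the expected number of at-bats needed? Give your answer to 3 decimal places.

10.345

Y = total at-bats until the third success; negative binomial with r=3, p=0.29.
E[Y] = r / p = 3 / 0.29 = 10.34483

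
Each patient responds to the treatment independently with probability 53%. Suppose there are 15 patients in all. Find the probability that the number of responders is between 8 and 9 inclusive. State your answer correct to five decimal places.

0.38100

X ~ Binomial(15, 0.53); P(8 ≤ X ≤ 9) = Σ C(15,k) p^k (1−p)^(15−k) over k:
  k=8: C(15,8)·0.53^8·0.47^7 = 0.2029740
  k=9: C(15,9)·0.53^9·0.47^6 = 0.1780222
Total = 0.3809962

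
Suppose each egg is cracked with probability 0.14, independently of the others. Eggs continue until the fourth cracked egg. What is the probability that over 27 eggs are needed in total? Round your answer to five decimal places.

Needing more than 27 eggs ⇔ fewer than 4 successes in the first 27. With X ~ Binomial(27, 0.14), P(Y > 27) = P(X ≤ 3).
  k=0: C(27,0)·0.14^0·0.86^27 = 0.0170396
  k=1: C(27,1)·0.14^1·0.86^26 = 0.0748948
  k=2: C(27,2)·0.14^2·0.86^25 = 0.1584982
  k=3: C(27,3)·0.14^3·0.86^24 = 0.2150170
P(X ≤ 3) = 0.4654496

0.46545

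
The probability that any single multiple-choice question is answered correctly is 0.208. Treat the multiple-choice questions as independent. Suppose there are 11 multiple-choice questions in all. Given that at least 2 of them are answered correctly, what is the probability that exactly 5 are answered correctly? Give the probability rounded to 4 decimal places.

0.0633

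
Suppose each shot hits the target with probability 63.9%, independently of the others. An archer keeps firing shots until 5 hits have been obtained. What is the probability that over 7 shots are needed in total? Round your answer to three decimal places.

Needing more than 7 shots ⇔ fewer than 5 successes in the first 7. With X ~ Binomial(7, 0.639), P(Y > 7) = P(X ≤ 4).
  k=0: C(7,0)·0.639^0·0.361^7 = 0.00080
  k=1: C(7,1)·0.639^1·0.361^6 = 0.00990
  k=2: C(7,2)·0.639^2·0.361^5 = 0.05257
  k=3: C(7,3)·0.639^3·0.361^4 = 0.15510
  k=4: C(7,4)·0.639^4·0.361^3 = 0.27453
P(X ≤ 4) = 0.49290

0.493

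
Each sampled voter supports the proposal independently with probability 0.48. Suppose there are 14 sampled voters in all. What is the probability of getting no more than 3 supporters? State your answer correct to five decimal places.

0.03993

X ~ Binomial(14, 0.48); P(X ≤ 3) = Σ C(14,k) p^k (1−p)^(14−k) over k:
  k=0: C(14,0)·0.48^0·0.52^14 = 0.0001057
  k=1: C(14,1)·0.48^1·0.52^13 = 0.0013659
  k=2: C(14,2)·0.48^2·0.52^12 = 0.0081953
  k=3: C(14,3)·0.48^3·0.52^11 = 0.0302595
Total = 0.0399264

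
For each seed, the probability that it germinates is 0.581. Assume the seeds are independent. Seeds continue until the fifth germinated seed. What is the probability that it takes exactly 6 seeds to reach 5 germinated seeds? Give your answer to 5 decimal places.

Y = trial on which the fifth success occurs; negative binomial, r=5, p=0.581.
P(Y=6) = C(5,4) · p^5 · (1−p)^1
= 5 · 0.066203 · 0.419 = 0.1386962

0.13870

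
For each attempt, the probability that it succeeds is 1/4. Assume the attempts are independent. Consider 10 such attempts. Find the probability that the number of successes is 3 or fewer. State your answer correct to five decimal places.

X ~ Binomial(10, 0.25); P(X ≤ 3) = Σ C(10,k) p^k (1−p)^(10−k) over k:
  k=0: C(10,0)·0.25^0·0.75^10 = 0.0563135
  k=1: C(10,1)·0.25^1·0.75^9 = 0.1877117
  k=2: C(10,2)·0.25^2·0.75^8 = 0.2815676
  k=3: C(10,3)·0.25^3·0.75^7 = 0.2502823
Total = 0.7758751

0.77588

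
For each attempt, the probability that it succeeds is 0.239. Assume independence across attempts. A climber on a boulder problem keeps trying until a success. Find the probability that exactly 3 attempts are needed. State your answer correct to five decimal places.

0.13841

Geometric (trials to first success), p = 0.239.
P(Y = 3) = (1−p)^2 · p = 0.57912 · 0.239 = 0.1384099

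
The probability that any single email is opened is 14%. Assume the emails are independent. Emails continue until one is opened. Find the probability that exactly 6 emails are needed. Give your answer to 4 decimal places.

Geometric (trials to first success), p = 0.14.
P(Y = 6) = (1−p)^5 · p = 0.47043 · 0.14 = 0.065860

0.0659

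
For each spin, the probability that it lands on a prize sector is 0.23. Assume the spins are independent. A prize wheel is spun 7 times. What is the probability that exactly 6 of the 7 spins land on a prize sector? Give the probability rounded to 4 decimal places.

X ~ Binomial(n=7, p=0.23).
P(X=6) = C(7,6) · p^6 · (1−p)^1
= 7 · 0.00014804 · 0.77 = 0.000798

0.0008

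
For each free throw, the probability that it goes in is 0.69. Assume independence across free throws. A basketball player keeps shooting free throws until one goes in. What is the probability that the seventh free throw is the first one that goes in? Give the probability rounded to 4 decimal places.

Geometric (trials to first success), p = 0.69.
P(Y = 7) = (1−p)^6 · p = 0.0008875 · 0.69 = 0.000612

0.0006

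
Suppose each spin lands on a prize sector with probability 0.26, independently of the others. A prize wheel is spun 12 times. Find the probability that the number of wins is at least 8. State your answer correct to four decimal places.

X ~ Binomial(12, 0.26); P(X ≥ 8) = Σ C(12,k) p^k (1−p)^(12−k) over k:
  k=8: C(12,8)·0.26^8·0.74^4 = 0.003100
  k=9: C(12,9)·0.26^9·0.74^3 = 0.000484
  k=10: C(12,10)·0.26^10·0.74^2 = 0.000051
  k=11: C(12,11)·0.26^11·0.74^1 = 0.000003
  k=12: C(12,12)·0.26^12·0.74^0 = 0.000000
Total = 0.003638

0.0036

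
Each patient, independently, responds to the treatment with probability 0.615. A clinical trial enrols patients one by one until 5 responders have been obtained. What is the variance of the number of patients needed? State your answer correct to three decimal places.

Y = total patients until the fifth success; negative binomial with r=5, p=0.615.
Var(Y) = r(1−p)/p² = 5·0.385 / 0.615² = 5.08956

5.090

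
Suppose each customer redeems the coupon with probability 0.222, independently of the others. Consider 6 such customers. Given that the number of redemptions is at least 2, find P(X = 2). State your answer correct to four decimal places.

0.6795

X ~ Binomial(6, 0.222). Want P(X=2 | X≥2) = P(X=2) / P(X≥2).
P(X=2) = C(6,2)·0.222^2·0.778^4 = 0.270842
P(X≥2) = 1 − 0.221757 − 0.379666 = 0.398576
Ratio = 0.270842 / 0.398576 = 0.679523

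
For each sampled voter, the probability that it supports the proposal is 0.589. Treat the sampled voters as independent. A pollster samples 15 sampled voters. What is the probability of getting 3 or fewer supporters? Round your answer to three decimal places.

X ~ Binomial(15, 0.589); P(X ≤ 3) = Σ C(15,k) p^k (1−p)^(15−k) over k:
  k=0: C(15,0)·0.589^0·0.411^15 = 0.00000
  k=1: C(15,1)·0.589^1·0.411^14 = 0.00003
  k=2: C(15,2)·0.589^2·0.411^13 = 0.00035
  k=3: C(15,3)·0.589^3·0.411^12 = 0.00216
Total = 0.00254

0.003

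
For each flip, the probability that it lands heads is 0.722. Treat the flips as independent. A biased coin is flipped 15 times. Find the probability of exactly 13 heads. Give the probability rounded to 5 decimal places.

0.11756

X ~ Binomial(n=15, p=0.722).
P(X=13) = C(15,13) · p^13 · (1−p)^2
= 105 · 0.014487 · 0.077284 = 0.1175608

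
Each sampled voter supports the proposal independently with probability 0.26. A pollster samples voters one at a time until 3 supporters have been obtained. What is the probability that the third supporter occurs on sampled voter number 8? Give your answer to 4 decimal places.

0.0819

Y = trial on which the third success occurs; negative binomial, r=3, p=0.26.
P(Y=8) = C(7,2) · p^3 · (1−p)^5
= 21 · 0.017576 · 0.2219 = 0.081903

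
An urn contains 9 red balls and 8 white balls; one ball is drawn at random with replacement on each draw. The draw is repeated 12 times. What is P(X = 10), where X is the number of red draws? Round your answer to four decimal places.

0.0253

X ~ Binomial(n=12, p=0.529412).
P(X=10) = C(12,10) · p^10 · (1−p)^2
= 66 · 0.0017296 · 0.22145 = 0.025279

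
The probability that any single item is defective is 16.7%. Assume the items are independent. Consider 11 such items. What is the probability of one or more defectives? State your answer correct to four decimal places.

0.8660

P(at least one) = 1 − P(none) = 1 − (1 − 0.167)^11
= 1 − 0.133997 = 0.866003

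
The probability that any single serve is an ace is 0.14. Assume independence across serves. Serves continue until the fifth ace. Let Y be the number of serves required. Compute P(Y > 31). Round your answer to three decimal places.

Needing more than 31 serves ⇔ fewer than 5 successes in the first 31. With X ~ Binomial(31, 0.14), P(Y > 31) = P(X ≤ 4).
  k=0: C(31,0)·0.14^0·0.86^31 = 0.00932
  k=1: C(31,1)·0.14^1·0.86^30 = 0.04704
  k=2: C(31,2)·0.14^2·0.86^29 = 0.11486
  k=3: C(31,3)·0.14^3·0.86^28 = 0.18075
  k=4: C(31,4)·0.14^4·0.86^27 = 0.20597
P(X ≤ 4) = 0.55793

0.558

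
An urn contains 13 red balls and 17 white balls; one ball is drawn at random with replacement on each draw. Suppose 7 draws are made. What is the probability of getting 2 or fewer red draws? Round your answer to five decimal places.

X ~ Binomial(7, 0.433333); P(X ≤ 2) = Σ C(7,k) p^k (1−p)^(7−k) over k:
  k=0: C(7,0)·0.433333^0·0.566667^7 = 0.0187626
  k=1: C(7,1)·0.433333^1·0.566667^6 = 0.1004352
  k=2: C(7,2)·0.433333^2·0.566667^5 = 0.2304103
Total = 0.3496081

0.34961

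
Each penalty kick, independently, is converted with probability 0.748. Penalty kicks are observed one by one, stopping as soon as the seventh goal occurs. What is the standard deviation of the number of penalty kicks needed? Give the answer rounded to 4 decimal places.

1.7756

Y = total penalty kicks until the seventh success; negative binomial with r=7, p=0.748.
SD(Y) = √[r(1−p)/p²] = √(3.152792) = 1.775610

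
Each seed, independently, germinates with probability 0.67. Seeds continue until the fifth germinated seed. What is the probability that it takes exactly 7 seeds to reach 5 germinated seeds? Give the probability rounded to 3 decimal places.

Y = trial on which the fifth success occurs; negative binomial, r=5, p=0.67.
P(Y=7) = C(6,4) · p^5 · (1−p)^2
= 15 · 0.13501 · 0.1089 = 0.22054

0.221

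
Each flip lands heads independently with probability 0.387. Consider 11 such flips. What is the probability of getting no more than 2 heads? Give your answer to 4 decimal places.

0.1372

X ~ Binomial(11, 0.387); P(X ≤ 2) = Σ C(11,k) p^k (1−p)^(11−k) over k:
  k=0: C(11,0)·0.387^0·0.613^11 = 0.004593
  k=1: C(11,1)·0.387^1·0.613^10 = 0.031894
  k=2: C(11,2)·0.387^2·0.613^9 = 0.100677
Total = 0.137163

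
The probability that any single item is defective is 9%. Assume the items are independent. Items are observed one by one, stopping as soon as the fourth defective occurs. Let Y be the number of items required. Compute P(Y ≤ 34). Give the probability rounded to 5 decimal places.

0.36669

Finishing within 34 items ⇔ at least 4 successes in the first 34. With X ~ Binomial(34, 0.09), P(Y ≤ 34) = 1 − P(X ≤ 3).
  k=0: C(34,0)·0.09^0·0.91^34 = 0.0404956
  k=1: C(34,1)·0.09^1·0.91^33 = 0.1361719
  k=2: C(34,2)·0.09^2·0.91^32 = 0.2222145
  k=3: C(34,3)·0.09^3·0.91^31 = 0.2344241
1 − 0.6333060 = 0.3666940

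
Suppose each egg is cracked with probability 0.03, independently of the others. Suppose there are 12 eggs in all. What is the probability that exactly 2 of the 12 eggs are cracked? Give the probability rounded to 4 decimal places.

X ~ Binomial(n=12, p=0.03).
P(X=2) = C(12,2) · p^2 · (1−p)^10
= 66 · 0.0009 · 0.73742 = 0.043803

0.0438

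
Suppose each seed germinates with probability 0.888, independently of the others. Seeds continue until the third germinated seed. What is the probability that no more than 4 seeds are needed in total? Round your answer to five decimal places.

Finishing within 4 seeds ⇔ at least 3 successes in the first 4. With X ~ Binomial(4, 0.888), P(Y ≤ 4) = 1 − P(X ≤ 2).
  k=0: C(4,0)·0.888^0·0.112^4 = 0.0001574
  k=1: C(4,1)·0.888^1·0.112^3 = 0.0049903
  k=2: C(4,2)·0.888^2·0.112^2 = 0.0593490
1 − 0.0644966 = 0.9355034

0.93550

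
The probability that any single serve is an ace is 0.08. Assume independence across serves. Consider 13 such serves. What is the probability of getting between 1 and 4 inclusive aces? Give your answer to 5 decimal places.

X ~ Binomial(13, 0.08); P(1 ≤ X ≤ 4) = Σ C(13,k) p^k (1−p)^(13−k) over k:
  k=1: C(13,1)·0.08^1·0.92^12 = 0.3823730
  k=2: C(13,2)·0.08^2·0.92^11 = 0.1994990
  k=3: C(13,3)·0.08^3·0.92^10 = 0.0636084
  k=4: C(13,4)·0.08^4·0.92^9 = 0.0138279
Total = 0.6593083

0.65931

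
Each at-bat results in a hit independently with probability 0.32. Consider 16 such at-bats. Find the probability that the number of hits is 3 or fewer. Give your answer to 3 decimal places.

0.195

X ~ Binomial(16, 0.32); P(X ≤ 3) = Σ C(16,k) p^k (1−p)^(16−k) over k:
  k=0: C(16,0)·0.32^0·0.68^16 = 0.00209
  k=1: C(16,1)·0.32^1·0.68^15 = 0.01574
  k=2: C(16,2)·0.32^2·0.68^14 = 0.05554
  k=3: C(16,3)·0.32^3·0.68^13 = 0.12197
Total = 0.19534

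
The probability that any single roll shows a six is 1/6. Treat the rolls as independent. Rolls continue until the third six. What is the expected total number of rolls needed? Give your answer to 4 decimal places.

18.0000

Y = total rolls until the third success; negative binomial with r=3, p=0.166667.
E[Y] = r / p = 3 / 0.166667 = 18.000000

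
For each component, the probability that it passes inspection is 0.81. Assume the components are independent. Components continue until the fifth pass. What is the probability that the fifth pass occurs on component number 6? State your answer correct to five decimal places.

0.33124

Y = trial on which the fifth success occurs; negative binomial, r=5, p=0.81.
P(Y=6) = C(5,4) · p^5 · (1−p)^1
= 5 · 0.34868 · 0.19 = 0.3312445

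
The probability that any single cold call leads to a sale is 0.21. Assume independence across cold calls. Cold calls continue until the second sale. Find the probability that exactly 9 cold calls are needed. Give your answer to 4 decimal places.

Y = trial on which the second success occurs; negative binomial, r=2, p=0.21.
P(Y=9) = C(8,1) · p^2 · (1−p)^7
= 8 · 0.0441 · 0.19204 = 0.067751

0.0678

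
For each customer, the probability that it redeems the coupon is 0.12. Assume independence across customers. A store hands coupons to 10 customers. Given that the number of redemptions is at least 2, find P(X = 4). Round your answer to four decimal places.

0.0592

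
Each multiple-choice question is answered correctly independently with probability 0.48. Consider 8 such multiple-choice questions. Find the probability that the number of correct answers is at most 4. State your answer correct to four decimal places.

0.6795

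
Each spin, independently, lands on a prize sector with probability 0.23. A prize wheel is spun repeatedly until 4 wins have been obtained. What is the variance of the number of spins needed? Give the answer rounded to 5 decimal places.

Y = total spins until the fourth success; negative binomial with r=4, p=0.23.
Var(Y) = r(1−p)/p² = 4·0.77 / 0.23² = 58.2230624

58.22306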